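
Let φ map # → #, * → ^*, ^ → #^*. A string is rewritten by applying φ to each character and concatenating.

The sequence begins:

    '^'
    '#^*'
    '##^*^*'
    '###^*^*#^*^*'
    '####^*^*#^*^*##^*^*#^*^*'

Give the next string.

#####^*^*#^*^*##^*^*#^*^*###^*^*#^*^*##^*^*#^*^*

φ(####^*^*#^*^*##^*^*#^*^*) expands symbol-by-symbol to # # # # #^* ^* #^* ^* # #^* ^* #^* ^* # # #^* ^* #^* ^* # #^* ^* #^* ^*; joining the 24 pieces gives the next term.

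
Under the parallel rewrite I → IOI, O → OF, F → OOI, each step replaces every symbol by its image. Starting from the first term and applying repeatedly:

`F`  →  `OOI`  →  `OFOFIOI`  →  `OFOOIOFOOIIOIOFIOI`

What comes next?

Applying the rule to each of the 18 symbols of OFOOIOFOOIIOIOFIOI gives the pieces OF OOI OF OF IOI OF OOI OF OF IOI IOI OF IOI OF OOI IOI OF IOI, which concatenate to the answer.

OFOOIOFOFIOIOFOOIOFOFIOIIOIOFIOIOFOOIIOIOFIOI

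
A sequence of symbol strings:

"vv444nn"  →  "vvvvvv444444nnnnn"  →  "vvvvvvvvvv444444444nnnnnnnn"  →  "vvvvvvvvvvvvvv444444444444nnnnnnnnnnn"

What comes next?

Term n consists of 4n-2 v's, followed by 3n 4's, followed by 3n-1 n's (n = 1, 2, …).
Setting n = 5 gives 18, 15, 14 characters in each block.

vvvvvvvvvvvvvvvvvv444444444444444nnnnnnnnnnnnnn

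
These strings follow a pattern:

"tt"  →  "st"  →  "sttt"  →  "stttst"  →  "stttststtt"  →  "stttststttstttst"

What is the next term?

stttststttstttststttststtt

From term 3 onward, concatenate the last term with the second-to-last: st·tt = sttt, sttt·st = stttst, …
Continuing: stttststttstttst · stttststtt gives term 7.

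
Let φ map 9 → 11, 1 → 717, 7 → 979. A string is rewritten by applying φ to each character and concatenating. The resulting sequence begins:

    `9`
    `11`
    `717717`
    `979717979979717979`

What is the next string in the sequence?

1197911979717979119791111979119797179791197911

Replace each of the 18 characters of 979717979979717979 in place — 11 979 11 979 717 979 11 979 11 11 979 11 979 717 979 11 979 11 — and concatenate.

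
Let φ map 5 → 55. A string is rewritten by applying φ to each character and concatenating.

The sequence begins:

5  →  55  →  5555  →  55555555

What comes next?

5555555555555555

Expanding 55555555: 5→55, 5→55, 5→55, 5→55, 5→55, 5→55, 5→55, 5→55. Concatenated: 55 55 55 55 55 55 55 55.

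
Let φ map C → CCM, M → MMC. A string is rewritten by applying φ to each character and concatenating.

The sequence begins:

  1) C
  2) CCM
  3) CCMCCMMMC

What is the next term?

Rewriting each symbol of CCMCCMMMC: C→CCM, C→CCM, M→MMC, C→CCM, C→CCM, M→MMC, M→MMC, M→MMC, C→CCM, which concatenates to CCM CCM MMC CCM CCM MMC MMC MMC CCM.

CCMCCMMMCCCMCCMMMCMMCMMCCCM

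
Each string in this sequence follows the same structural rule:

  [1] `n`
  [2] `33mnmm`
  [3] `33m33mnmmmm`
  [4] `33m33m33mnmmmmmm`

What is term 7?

Each term wraps the previous one in 33m on the left and mm on the right.
From 33m33m33mnmmmmmm, 3 further steps: 33m33m33mnmmmmmm → 33m33m33m33mnmmmmmmmm → 33m33m33m33m33mnmmmmmmmmmm → (answer).

33m33m33m33m33m33mnmmmmmmmmmmmm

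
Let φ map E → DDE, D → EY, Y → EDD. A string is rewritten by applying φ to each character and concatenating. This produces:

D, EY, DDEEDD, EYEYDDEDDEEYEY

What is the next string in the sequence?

Replace each of the 14 characters of EYEYDDEDDEEYEY in place — DDE EDD DDE EDD EY EY DDE EY EY DDE DDE EDD DDE EDD — and concatenate.

DDEEDDDDEEDDEYEYDDEEYEYDDEDDEEDDDDEEDD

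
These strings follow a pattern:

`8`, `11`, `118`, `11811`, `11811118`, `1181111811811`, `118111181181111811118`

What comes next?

1181111811811118111181181111811811

Each term (from the third on) is the previous term followed by the one before it: term 3 = 11·8 = 118.
Continuing: 118111181181111811118 · 1181111811811 gives term 8.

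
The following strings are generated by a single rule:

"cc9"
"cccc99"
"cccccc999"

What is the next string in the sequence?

cccccccc9999

Each string has the form c^{2n} 9^{n} (n = 1, 2, …).
For the next term, n = 4, so the run lengths are 8, 4.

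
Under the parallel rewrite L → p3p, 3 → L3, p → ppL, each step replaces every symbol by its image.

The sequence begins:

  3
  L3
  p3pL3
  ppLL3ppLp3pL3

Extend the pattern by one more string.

ppLppLp3pp3pL3ppLppLp3pppLL3ppLp3pL3

Replace each of the 13 characters of ppLL3ppLp3pL3 in place — ppL ppL p3p p3p L3 ppL ppL p3p ppL L3 ppL p3p L3 — and concatenate.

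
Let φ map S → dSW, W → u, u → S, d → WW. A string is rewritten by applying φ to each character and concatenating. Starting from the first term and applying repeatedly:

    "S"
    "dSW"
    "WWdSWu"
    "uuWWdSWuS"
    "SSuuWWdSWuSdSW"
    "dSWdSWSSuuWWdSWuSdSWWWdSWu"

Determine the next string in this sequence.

φ(dSWdSWSSuuWWdSWuSdSWWWdSWu) expands symbol-by-symbol to WW dSW u WW dSW u dSW dSW S S u u WW dSW u S dSW WW dSW u u u WW dSW u S; joining the 26 pieces gives the next term.

WWdSWuWWdSWudSWdSWSSuuWWdSWuSdSWWWdSWuuuWWdSWuS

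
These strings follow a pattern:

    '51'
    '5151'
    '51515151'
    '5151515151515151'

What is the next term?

Each string is two copies of the previous one concatenated.
So the next term is two copies of 5151515151515151.

51515151515151515151515151515151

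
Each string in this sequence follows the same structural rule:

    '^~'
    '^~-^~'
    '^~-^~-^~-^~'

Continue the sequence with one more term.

s(k+1) = s(k)·-·s(k) — each term doubles the last with '-' between the halves.
Doubling ^~-^~-^~-^~ with '-' between the halves:

^~-^~-^~-^~-^~-^~-^~-^~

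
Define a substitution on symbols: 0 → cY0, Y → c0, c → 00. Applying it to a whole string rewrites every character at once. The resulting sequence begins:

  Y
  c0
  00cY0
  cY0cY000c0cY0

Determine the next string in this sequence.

Applying the rule to each of the 13 symbols of cY0cY000c0cY0 gives the pieces 00 c0 cY0 00 c0 cY0 cY0 cY0 00 cY0 00 c0 cY0, which concatenate to the answer.

00c0cY000c0cY0cY0cY000cY000c0cY0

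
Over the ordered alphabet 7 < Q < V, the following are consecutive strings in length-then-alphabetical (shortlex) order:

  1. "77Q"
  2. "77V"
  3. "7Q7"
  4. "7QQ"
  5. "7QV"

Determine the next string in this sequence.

7V7

Find the rightmost character of 7QV below V, bump it to the next letter, and reset everything to its right to 7.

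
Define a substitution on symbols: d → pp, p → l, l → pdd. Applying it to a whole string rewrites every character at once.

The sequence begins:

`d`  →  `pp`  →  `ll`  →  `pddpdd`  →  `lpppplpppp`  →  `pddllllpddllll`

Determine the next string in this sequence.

Rewriting the 14 symbols of pddllllpddllll one by one yields l pp pp pdd pdd pdd pdd l pp pp pdd pdd pdd pdd; concatenated:

lpppppddpddpddpddlpppppddpddpddpdd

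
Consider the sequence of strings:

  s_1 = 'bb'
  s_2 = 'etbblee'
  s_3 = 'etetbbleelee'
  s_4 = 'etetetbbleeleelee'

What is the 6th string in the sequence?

s(k+1) = et·s(k)·lee, so each term gains et as a prefix and lee as a suffix.
From etetetbbleeleelee, 2 further steps: etetetbbleeleelee → etetetetbbleeleeleelee → (answer).

etetetetetbbleeleeleeleelee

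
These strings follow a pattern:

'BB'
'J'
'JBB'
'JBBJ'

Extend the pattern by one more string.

Each term (from the third on) is the previous term followed by the one before it: term 3 = J·BB = JBB.
So term 5 is JBBJ·JBB.

JBBJJBB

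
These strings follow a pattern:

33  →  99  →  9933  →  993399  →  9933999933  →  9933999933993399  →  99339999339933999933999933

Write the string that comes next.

From term 3 onward, concatenate the last term with the second-to-last: 99·33 = 9933, 9933·99 = 993399, …
The next term joins 99339999339933999933999933 and 9933999933993399.

993399993399339999339999339933999933993399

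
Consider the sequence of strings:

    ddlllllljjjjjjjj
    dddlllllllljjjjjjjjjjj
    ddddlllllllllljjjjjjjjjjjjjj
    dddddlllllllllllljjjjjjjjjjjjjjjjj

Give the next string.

Each string has the form d^{n} l^{2n+2} j^{3n+2}, where the shown terms are n = 2, 3, 4, 5.
For the next term, n = 6, so the run lengths are 6, 14, 20.

ddddddlllllllllllllljjjjjjjjjjjjjjjjjjjj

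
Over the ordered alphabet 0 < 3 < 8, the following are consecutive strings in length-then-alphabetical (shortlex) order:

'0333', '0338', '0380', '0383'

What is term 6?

0800

Stepping forward 2 times from 0383: 0383 → 0388, then the target.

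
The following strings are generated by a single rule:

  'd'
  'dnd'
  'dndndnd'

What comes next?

dndndndndndndnd

Each string is two copies of the previous one joined by 'n'.
One more doubling of dndndnd gives the answer.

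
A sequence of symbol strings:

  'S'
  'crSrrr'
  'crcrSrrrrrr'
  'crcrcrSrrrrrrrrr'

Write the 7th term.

Each term wraps the previous one in cr on the left and rrr on the right.
From crcrcrSrrrrrrrrr, 3 further steps: crcrcrSrrrrrrrrr → crcrcrcrSrrrrrrrrrrrr → crcrcrcrcrSrrrrrrrrrrrrrrr → (answer).

crcrcrcrcrcrSrrrrrrrrrrrrrrrrrr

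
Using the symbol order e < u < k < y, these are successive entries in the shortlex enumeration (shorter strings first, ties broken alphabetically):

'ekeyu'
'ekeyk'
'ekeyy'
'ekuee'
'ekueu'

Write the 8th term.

ekuue

Continuing the enumeration 3 steps past ekueu: ekueu → ekuek → ekuey → (answer).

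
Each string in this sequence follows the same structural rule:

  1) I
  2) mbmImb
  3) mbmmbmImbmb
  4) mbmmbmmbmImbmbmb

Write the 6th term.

mbmmbmmbmmbmmbmImbmbmbmbmb

Every step adds mbm to the front and mb to the end of the previous string.
From mbmmbmmbmImbmbmb, 2 further steps: mbmmbmmbmImbmbmb → mbmmbmmbmmbmImbmbmbmb → (answer).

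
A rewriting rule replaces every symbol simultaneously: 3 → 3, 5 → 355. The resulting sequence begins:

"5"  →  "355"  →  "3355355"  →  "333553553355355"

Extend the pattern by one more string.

3333553553355355333553553355355

φ(333553553355355) expands symbol-by-symbol to 3 3 3 355 355 3 355 355 3 3 355 355 3 355 355; joining the 15 pieces gives the next term.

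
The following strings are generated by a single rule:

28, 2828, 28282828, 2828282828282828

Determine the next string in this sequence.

Every step duplicates the string.
Doubling 2828282828282828:

28282828282828282828282828282828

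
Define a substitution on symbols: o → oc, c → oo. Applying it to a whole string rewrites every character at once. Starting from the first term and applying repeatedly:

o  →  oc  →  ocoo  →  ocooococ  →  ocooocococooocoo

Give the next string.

Replace each of the 16 characters of ocooocococooocoo in place — oc oo oc oc oc oo oc oo oc oo oc oc oc oo oc oc — and concatenate.

ocooocococooocooocooocococooococ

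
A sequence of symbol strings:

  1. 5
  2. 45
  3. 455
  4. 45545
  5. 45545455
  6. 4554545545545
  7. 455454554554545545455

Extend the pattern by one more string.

4554545545545455454554554545545545

From term 3 onward, concatenate the last term with the second-to-last: 45·5 = 455, 455·45 = 45545, …
So term 8 is 455454554554545545455·4554545545545.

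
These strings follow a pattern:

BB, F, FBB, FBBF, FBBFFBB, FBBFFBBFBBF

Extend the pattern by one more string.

FBBFFBBFBBFFBBFFBB

Each term (from the third on) is the previous term followed by the one before it: term 3 = F·BB = FBB.
So term 7 is FBBFFBBFBBF·FBBFFBB.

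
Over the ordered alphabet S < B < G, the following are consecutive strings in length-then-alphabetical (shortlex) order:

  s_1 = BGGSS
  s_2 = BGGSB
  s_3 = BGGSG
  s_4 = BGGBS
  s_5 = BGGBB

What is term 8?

Advancing 3 positions from BGGBB through BGGBB → BGGBG → BGGGS reaches term 8.

BGGGB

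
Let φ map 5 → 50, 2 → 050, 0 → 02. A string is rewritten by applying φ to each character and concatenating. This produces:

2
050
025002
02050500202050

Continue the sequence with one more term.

Rewriting the 14 symbols of 02050500202050 one by one yields 02 050 02 50 02 50 02 02 050 02 050 02 50 02; concatenated:

0205002500250020205002050025002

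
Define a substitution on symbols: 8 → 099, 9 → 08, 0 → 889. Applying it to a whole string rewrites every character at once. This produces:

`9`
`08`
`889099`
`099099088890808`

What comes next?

Rewriting the 15 symbols of 099099088890808 one by one yields 889 08 08 889 08 08 889 099 099 099 08 889 099 889 099; concatenated:

8890808889080888909909909908889099889099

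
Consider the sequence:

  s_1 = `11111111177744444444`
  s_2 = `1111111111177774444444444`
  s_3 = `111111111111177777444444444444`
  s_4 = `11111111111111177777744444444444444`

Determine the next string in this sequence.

1111111111111111177777774444444444444444

The n-th term is 2n+3 1's then n 7's then 2n+2 4's, where the shown terms are n = 3, 4, 5, 6.
Setting n = 7 gives 17, 7, 16 characters in each block.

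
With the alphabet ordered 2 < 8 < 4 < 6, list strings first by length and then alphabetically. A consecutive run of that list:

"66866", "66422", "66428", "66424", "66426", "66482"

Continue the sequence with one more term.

Treat 66482 as a base-4 numeral over the given alphabet and add one, carrying through any trailing 6's.

66488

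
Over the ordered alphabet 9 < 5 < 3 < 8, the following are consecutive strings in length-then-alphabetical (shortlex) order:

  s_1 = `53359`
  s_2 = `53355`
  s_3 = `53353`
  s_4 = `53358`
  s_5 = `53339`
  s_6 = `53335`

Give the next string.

53333

Find the rightmost character of 53335 below 8, bump it to the next letter, and reset everything to its right to 9.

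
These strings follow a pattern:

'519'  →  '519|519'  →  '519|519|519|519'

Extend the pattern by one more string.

Each string is two copies of the previous one joined by '|'.
So the next term is two copies of 519|519|519|519 with '|' between the halves.

519|519|519|519|519|519|519|519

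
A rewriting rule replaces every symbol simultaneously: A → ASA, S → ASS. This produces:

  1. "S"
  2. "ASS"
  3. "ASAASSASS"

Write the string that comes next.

Expanding ASAASSASS: A→ASA, S→ASS, A→ASA, A→ASA, S→ASS, S→ASS, A→ASA, S→ASS, S→ASS. Concatenated: ASA ASS ASA ASA ASS ASS ASA ASS ASS.

ASAASSASAASAASSASSASAASSASS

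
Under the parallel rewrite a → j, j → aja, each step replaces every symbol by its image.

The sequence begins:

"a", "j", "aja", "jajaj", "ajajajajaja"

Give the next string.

jajajajajajajajajajaj

Apply φ to ajajajajaja symbol by symbol: a→j, j→aja, a→j, j→aja, a→j, j→aja, a→j, j→aja, a→j, j→aja, a→j; joined: j aja j aja j aja j aja j aja j.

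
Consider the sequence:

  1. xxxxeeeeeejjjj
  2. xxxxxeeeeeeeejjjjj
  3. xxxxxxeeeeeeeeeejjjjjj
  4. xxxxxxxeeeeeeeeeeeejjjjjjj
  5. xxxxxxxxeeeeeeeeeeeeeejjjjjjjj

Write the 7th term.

Each string has the form x^{n+1} e^{2n} j^{n+1}, where the shown terms are n = 3, 4, 5, 6, 7.
Setting n = 9 gives 10, 18, 10 characters in each block.

xxxxxxxxxxeeeeeeeeeeeeeeeeeejjjjjjjjjj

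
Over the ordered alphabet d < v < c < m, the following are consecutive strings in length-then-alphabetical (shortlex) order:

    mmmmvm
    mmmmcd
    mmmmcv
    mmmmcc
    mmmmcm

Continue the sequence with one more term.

mmmmmd

Find the rightmost character of mmmmcm below m, bump it to the next letter, and reset everything to its right to d.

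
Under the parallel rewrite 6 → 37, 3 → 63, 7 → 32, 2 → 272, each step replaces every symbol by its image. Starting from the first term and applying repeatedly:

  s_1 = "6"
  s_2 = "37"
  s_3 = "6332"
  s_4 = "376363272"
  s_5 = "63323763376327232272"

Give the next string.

Rewriting the 20 symbols of 63323763376327232272 one by one yields 37 63 63 272 63 32 37 63 63 32 37 63 272 32 272 63 272 272 32 272; concatenated:

3763632726332376363323763272322726327227232272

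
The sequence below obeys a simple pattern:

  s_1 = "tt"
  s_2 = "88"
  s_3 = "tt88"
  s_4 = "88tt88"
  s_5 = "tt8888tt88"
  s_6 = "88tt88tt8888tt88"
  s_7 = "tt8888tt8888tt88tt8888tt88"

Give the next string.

From term 3 onward, concatenate the second-to-last term with the last: tt·88 = tt88, 88·tt88 = 88tt88, …
The next term joins 88tt88tt8888tt88 and tt8888tt8888tt88tt8888tt88.

88tt88tt8888tt88tt8888tt8888tt88tt8888tt88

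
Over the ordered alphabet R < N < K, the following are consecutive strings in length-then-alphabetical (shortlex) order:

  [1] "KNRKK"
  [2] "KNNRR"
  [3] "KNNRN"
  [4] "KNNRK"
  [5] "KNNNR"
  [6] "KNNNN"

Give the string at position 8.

KNNKR

Stepping forward 2 times from KNNNN: KNNNN → KNNNK, then the target.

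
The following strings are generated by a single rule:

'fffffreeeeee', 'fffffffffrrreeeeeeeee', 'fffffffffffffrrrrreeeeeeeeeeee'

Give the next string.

fffffffffffffffffrrrrrrreeeeeeeeeeeeeee

The n-th term is 4n+1 f's then 2n-1 r's then 3n+3 e's (n = 1, 2, …).
For the next term, n = 4, so the run lengths are 17, 7, 15.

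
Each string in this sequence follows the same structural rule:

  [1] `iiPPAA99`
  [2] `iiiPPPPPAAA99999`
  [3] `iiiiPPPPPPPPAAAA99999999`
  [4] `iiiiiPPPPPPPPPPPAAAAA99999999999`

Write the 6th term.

iiiiiiiPPPPPPPPPPPPPPPPPAAAAAAA99999999999999999

Term n consists of n+1 i's, followed by 3n-1 P's, followed by n+1 A's, followed by 3n-1 9's (n = 1, 2, …).
Setting n = 6 gives 7, 17, 7, 17 characters in each block.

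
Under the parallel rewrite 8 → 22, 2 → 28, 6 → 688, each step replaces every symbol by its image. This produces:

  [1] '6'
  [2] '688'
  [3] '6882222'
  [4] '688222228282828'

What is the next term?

Replace each of the 15 characters of 688222228282828 in place — 688 22 22 28 28 28 28 28 22 28 22 28 22 28 22 — and concatenate.

6882222282828282822282228222822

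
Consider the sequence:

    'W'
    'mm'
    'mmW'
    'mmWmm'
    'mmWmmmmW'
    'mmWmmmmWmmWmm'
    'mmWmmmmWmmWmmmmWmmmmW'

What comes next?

mmWmmmmWmmWmmmmWmmmmWmmWmmmmWmmWmm

Each term (from the third on) is the previous term followed by the one before it: term 3 = mm·W = mmW.
So term 8 is mmWmmmmWmmWmmmmWmmmmW·mmWmmmmWmmWmm.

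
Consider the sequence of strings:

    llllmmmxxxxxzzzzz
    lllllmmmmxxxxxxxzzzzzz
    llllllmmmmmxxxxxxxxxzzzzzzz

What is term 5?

The n-th term is n+1 l's then n m's then 2n-1 x's then n+2 z's, where the shown terms are n = 3, 4, 5.
For term 5, n = 7, so the run lengths are 8, 7, 13, 9.

llllllllmmmmmmmxxxxxxxxxxxxxzzzzzzzzz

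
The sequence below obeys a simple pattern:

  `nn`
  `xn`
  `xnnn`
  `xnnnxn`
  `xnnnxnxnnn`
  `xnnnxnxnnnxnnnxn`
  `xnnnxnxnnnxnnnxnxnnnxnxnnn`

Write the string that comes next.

From term 3 onward, concatenate the last term with the second-to-last: xn·nn = xnnn, xnnn·xn = xnnnxn, …
Continuing: xnnnxnxnnnxnnnxnxnnnxnxnnn · xnnnxnxnnnxnnnxn gives term 8.

xnnnxnxnnnxnnnxnxnnnxnxnnnxnnnxnxnnnxnnnxn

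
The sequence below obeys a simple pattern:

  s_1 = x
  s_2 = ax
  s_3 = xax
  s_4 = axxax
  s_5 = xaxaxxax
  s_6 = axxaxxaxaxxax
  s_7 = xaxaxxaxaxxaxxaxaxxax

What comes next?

Each term (from the third on) is the two preceding terms concatenated in order: term 3 = x·ax = xax.
The next term joins axxaxxaxaxxax and xaxaxxaxaxxaxxaxaxxax.

axxaxxaxaxxaxxaxaxxaxaxxaxxaxaxxax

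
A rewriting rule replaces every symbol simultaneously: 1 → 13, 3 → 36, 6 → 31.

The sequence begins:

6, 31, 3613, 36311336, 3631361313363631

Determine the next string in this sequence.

Rewriting the 16 symbols of 3631361313363631 one by one yields 36 31 36 13 36 31 13 36 13 36 36 31 36 31 36 13; concatenated:

36313613363113361336363136313613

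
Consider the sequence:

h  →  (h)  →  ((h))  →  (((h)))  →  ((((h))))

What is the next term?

s(k+1) = (·s(k)·), so each term gains ( as a prefix and ) as a suffix.
So the next term is (·((((h))))·).

(((((h)))))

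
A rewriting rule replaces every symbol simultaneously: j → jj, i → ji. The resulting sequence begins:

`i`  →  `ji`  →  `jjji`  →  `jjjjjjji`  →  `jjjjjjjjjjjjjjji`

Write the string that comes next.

Replace each of the 16 characters of jjjjjjjjjjjjjjji in place — jj jj jj jj jj jj jj jj jj jj jj jj jj jj jj ji — and concatenate.

jjjjjjjjjjjjjjjjjjjjjjjjjjjjjjji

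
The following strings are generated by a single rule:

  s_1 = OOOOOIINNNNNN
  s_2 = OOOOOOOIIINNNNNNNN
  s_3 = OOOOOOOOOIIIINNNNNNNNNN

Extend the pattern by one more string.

Reading off run lengths: O runs 5, 7, 9; I runs 2, 3, 4; N runs 6, 8, 10 — each is linear in n, where the shown terms are n = 3, 4, 5.
For the next term, n = 6, so the run lengths are 11, 5, 12.

OOOOOOOOOOOIIIIINNNNNNNNNNNN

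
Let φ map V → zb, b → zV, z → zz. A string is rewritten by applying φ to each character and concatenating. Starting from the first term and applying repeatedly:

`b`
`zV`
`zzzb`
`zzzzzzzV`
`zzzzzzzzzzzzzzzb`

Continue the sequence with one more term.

zzzzzzzzzzzzzzzzzzzzzzzzzzzzzzzV

Applying the rule to each of the 16 symbols of zzzzzzzzzzzzzzzb gives the pieces zz zz zz zz zz zz zz zz zz zz zz zz zz zz zz zV, which concatenate to the answer.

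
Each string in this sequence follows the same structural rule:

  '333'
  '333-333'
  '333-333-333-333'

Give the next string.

s(k+1) = s(k)·-·s(k) — each term doubles the last with '-' between the halves.
Doubling 333-333-333-333 with '-' between the halves:

333-333-333-333-333-333-333-333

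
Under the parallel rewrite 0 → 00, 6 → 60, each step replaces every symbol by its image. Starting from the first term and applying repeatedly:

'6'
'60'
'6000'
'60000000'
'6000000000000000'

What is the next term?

Replace each of the 16 characters of 6000000000000000 in place — 60 00 00 00 00 00 00 00 00 00 00 00 00 00 00 00 — and concatenate.

60000000000000000000000000000000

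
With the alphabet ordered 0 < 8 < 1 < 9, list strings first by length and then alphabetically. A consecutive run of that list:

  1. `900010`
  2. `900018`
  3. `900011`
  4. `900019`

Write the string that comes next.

900090

The successor of 900019 increments the rightmost position that isn't already 9 and resets every position after it to 0.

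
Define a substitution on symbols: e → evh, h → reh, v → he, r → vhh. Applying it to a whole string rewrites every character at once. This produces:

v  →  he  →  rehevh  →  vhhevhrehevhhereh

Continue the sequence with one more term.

Rewriting the 17 symbols of vhhevhrehevhhereh one by one yields he reh reh evh he reh vhh evh reh evh he reh reh evh vhh evh reh; concatenated:

herehrehevhherehvhhevhrehevhherehrehevhvhhevhreh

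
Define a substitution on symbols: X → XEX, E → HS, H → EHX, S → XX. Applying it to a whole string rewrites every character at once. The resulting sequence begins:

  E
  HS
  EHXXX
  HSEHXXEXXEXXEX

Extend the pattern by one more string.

φ(HSEHXXEXXEXXEX) expands symbol-by-symbol to EHX XX HS EHX XEX XEX HS XEX XEX HS XEX XEX HS XEX; joining the 14 pieces gives the next term.

EHXXXHSEHXXEXXEXHSXEXXEXHSXEXXEXHSXEX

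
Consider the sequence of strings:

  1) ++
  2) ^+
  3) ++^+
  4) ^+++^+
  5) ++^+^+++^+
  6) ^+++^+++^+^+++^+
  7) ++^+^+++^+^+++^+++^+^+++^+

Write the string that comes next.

^+++^+++^+^+++^+++^+^+++^+^+++^+++^+^+++^+

This is a Fibonacci-style word recurrence s(k) = s(k−2)·s(k−1): e.g. ++·^+ = ++^+.
The next term joins ^+++^+++^+^+++^+ and ++^+^+++^+^+++^+++^+^+++^+.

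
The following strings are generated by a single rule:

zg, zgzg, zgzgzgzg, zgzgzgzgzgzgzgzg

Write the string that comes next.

Every step duplicates the string.
Doubling zgzgzgzgzgzgzgzg:

zgzgzgzgzgzgzgzgzgzgzgzgzgzgzgzg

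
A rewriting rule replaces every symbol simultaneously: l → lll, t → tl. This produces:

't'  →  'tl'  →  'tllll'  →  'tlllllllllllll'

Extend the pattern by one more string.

φ(tlllllllllllll) expands symbol-by-symbol to tl lll lll lll lll lll lll lll lll lll lll lll lll lll; joining the 14 pieces gives the next term.

tllllllllllllllllllllllllllllllllllllllll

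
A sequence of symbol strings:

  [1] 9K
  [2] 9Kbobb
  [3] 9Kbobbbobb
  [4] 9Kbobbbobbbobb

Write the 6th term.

The strings grow by a fixed suffix bobb each time.
From 9Kbobbbobbbobb, 2 further steps: 9Kbobbbobbbobb → 9Kbobbbobbbobbbobb → (answer).

9Kbobbbobbbobbbobbbobb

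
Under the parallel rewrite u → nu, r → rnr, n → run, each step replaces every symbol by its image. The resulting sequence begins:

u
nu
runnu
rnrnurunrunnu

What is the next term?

rnrrunrnrrunnurnrnurunrnrnurunrunnu

Replace each of the 13 characters of rnrnurunrunnu in place — rnr run rnr run nu rnr nu run rnr nu run run nu — and concatenate.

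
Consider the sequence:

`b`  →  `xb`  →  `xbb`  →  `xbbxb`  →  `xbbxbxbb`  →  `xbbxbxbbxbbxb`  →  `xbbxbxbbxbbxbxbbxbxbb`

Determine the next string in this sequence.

xbbxbxbbxbbxbxbbxbxbbxbbxbxbbxbbxb

This is a Fibonacci-style word recurrence s(k) = s(k−1)·s(k−2): e.g. xb·b = xbb.
The next term joins xbbxbxbbxbbxbxbbxbxbb and xbbxbxbbxbbxb.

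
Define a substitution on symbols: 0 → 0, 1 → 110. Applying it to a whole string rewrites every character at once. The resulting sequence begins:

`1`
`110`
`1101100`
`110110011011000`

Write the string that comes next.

Applying the rule to each of the 15 symbols of 110110011011000 gives the pieces 110 110 0 110 110 0 0 110 110 0 110 110 0 0 0, which concatenate to the answer.

1101100110110001101100110110000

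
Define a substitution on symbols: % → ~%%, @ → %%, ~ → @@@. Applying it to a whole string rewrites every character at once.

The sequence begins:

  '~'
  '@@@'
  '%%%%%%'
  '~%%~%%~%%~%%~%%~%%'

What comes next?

@@@~%%~%%@@@~%%~%%@@@~%%~%%@@@~%%~%%@@@~%%~%%@@@~%%~%%

Replace each of the 18 characters of ~%%~%%~%%~%%~%%~%% in place — @@@ ~%% ~%% @@@ ~%% ~%% @@@ ~%% ~%% @@@ ~%% ~%% @@@ ~%% ~%% @@@ ~%% ~%% — and concatenate.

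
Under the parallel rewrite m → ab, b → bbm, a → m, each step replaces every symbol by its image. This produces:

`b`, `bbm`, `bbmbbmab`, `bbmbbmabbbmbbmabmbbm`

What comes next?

φ(bbmbbmabbbmbbmabmbbm) expands symbol-by-symbol to bbm bbm ab bbm bbm ab m bbm bbm bbm ab bbm bbm ab m bbm ab bbm bbm ab; joining the 20 pieces gives the next term.

bbmbbmabbbmbbmabmbbmbbmbbmabbbmbbmabmbbmabbbmbbmab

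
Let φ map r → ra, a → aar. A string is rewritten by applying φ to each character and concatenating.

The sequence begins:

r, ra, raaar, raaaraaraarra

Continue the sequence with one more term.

Rewriting the 13 symbols of raaaraaraarra one by one yields ra aar aar aar ra aar aar ra aar aar ra ra aar; concatenated:

raaaraaraarraaaraarraaaraarraraaar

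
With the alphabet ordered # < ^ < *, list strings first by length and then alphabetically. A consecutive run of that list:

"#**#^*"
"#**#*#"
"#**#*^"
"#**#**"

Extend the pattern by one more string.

The successor of #**#** increments the rightmost position that isn't already * and resets every position after it to #.

#**^##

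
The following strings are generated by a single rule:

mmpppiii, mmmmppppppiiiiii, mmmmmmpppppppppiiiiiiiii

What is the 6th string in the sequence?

Term n consists of 2n m's, followed by 3n p's, followed by 3n i's (n = 1, 2, …).
Setting n = 6 gives 12, 18, 18 characters in each block.

mmmmmmmmmmmmppppppppppppppppppiiiiiiiiiiiiiiiiii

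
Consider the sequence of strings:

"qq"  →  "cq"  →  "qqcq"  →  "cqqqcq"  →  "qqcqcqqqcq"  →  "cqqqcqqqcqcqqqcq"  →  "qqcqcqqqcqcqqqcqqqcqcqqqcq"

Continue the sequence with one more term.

From term 3 onward, concatenate the second-to-last term with the last: qq·cq = qqcq, cq·qqcq = cqqqcq, …
The next term joins cqqqcqqqcqcqqqcq and qqcqcqqqcqcqqqcqqqcqcqqqcq.

cqqqcqqqcqcqqqcqqqcqcqqqcqcqqqcqqqcqcqqqcq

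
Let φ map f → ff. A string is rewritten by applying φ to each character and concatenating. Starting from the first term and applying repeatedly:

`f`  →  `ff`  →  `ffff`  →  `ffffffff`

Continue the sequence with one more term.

Expanding ffffffff: f→ff, f→ff, f→ff, f→ff, f→ff, f→ff, f→ff, f→ff. Concatenated: ff ff ff ff ff ff ff ff.

ffffffffffffffff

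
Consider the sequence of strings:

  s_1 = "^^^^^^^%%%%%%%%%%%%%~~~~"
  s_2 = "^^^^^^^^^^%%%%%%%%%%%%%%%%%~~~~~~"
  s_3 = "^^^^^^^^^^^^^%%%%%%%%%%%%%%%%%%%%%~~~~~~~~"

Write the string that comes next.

^^^^^^^^^^^^^^^^%%%%%%%%%%%%%%%%%%%%%%%%%~~~~~~~~~~

Each string has the form ^^{3n-2} %^{4n+1} ~^{2n-2}, where the shown terms are n = 3, 4, 5.
At n = 6 the blocks have lengths 16, 25, 10.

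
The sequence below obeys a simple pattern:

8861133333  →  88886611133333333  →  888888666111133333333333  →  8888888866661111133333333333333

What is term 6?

888888888888666666111111133333333333333333333

Reading off run lengths: 8 runs 2, 4, 6, 8; 6 runs 1, 2, 3, 4; 1 runs 2, 3, 4, 5; 3 runs 5, 8, 11, 14 — each is linear in n (n = 1, 2, …).
For term 6, n = 6, so the run lengths are 12, 6, 7, 20.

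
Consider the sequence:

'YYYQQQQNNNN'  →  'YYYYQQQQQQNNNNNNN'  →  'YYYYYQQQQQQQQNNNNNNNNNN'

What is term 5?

Reading off run lengths: Y runs 3, 4, 5; Q runs 4, 6, 8; N runs 4, 7, 10 — each is linear in n (n = 1, 2, …).
Setting n = 5 gives 7, 12, 16 characters in each block.

YYYYYYYQQQQQQQQQQQQNNNNNNNNNNNNNNNN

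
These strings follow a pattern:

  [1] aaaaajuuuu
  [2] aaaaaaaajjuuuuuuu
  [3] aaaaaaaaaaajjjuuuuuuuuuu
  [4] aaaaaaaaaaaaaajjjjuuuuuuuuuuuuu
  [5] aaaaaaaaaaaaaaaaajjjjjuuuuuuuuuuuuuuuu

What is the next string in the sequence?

aaaaaaaaaaaaaaaaaaaajjjjjjuuuuuuuuuuuuuuuuuuu

Each string has the form a^{3n-1} j^{n-1} u^{3n-2}, where the shown terms are n = 2, 3, 4, 5, 6.
For the next term, n = 7, so the run lengths are 20, 6, 19.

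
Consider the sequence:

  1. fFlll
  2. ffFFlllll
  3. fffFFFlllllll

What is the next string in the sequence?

Each string has the form f^{n} F^{n} l^{2n+1} (n = 1, 2, …).
Setting n = 4 gives 4, 4, 9 characters in each block.

ffffFFFFlllllllll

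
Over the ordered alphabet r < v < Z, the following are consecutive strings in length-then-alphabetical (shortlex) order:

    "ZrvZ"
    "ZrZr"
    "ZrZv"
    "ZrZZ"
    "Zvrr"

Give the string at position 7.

ZvrZ

Continuing the enumeration 2 steps past Zvrr: Zvrr → Zvrv → (answer).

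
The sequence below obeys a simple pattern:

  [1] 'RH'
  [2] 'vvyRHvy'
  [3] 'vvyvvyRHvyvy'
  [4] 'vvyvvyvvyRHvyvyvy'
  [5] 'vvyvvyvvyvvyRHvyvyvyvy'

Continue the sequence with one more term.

s(k+1) = vvy·s(k)·vy, so each term gains vvy as a prefix and vy as a suffix.
Applying this once more to vvyvvyvvyvvyRHvyvyvyvy:

vvyvvyvvyvvyvvyRHvyvyvyvyvy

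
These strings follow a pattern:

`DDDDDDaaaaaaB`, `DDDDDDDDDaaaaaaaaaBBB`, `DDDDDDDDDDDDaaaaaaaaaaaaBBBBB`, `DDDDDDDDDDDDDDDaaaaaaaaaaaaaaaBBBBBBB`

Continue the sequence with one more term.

Reading off run lengths: D runs 6, 9, 12, 15; a runs 6, 9, 12, 15; B runs 1, 3, 5, 7 — each is linear in n (n = 1, 2, …).
Setting n = 5 gives 18, 18, 9 characters in each block.

DDDDDDDDDDDDDDDDDDaaaaaaaaaaaaaaaaaaBBBBBBBBB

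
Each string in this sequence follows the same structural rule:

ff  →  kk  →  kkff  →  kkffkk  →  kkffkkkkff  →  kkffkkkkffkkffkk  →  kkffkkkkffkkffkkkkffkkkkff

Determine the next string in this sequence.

kkffkkkkffkkffkkkkffkkkkffkkffkkkkffkkffkk

From term 3 onward, concatenate the last term with the second-to-last: kk·ff = kkff, kkff·kk = kkffkk, …
Continuing: kkffkkkkffkkffkkkkffkkkkff · kkffkkkkffkkffkk gives term 8.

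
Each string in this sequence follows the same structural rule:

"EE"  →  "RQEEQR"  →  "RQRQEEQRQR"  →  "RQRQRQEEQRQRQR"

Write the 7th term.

RQRQRQRQRQRQEEQRQRQRQRQRQR

s(k+1) = RQ·s(k)·QR, so each term gains RQ as a prefix and QR as a suffix.
From RQRQRQEEQRQRQR, 3 further steps: RQRQRQEEQRQRQR → RQRQRQRQEEQRQRQRQR → RQRQRQRQRQEEQRQRQRQRQR → (answer).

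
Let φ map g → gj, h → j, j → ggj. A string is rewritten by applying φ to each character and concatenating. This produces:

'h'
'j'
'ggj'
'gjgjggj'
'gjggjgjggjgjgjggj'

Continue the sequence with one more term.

φ(gjggjgjggjgjgjggj) expands symbol-by-symbol to gj ggj gj gj ggj gj ggj gj gj ggj gj ggj gj ggj gj gj ggj; joining the 17 pieces gives the next term.

gjggjgjgjggjgjggjgjgjggjgjggjgjggjgjgjggj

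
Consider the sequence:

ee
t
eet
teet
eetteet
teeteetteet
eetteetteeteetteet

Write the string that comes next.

Each term (from the third on) is the two preceding terms concatenated in order: term 3 = ee·t = eet.
The next term joins teeteetteet and eetteetteeteetteet.

teeteetteeteetteetteeteetteet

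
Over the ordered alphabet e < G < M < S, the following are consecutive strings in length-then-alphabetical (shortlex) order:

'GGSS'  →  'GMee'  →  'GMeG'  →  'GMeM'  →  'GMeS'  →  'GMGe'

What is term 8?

Continuing the enumeration 2 steps past GMGe: GMGe → GMGG → (answer).

GMGM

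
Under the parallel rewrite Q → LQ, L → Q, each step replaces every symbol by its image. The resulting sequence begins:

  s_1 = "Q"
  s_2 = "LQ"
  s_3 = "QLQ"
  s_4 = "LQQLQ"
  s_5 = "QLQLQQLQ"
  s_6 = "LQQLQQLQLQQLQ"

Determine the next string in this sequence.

QLQLQQLQLQQLQQLQLQQLQ

Applying the rule to each of the 13 symbols of LQQLQQLQLQQLQ gives the pieces Q LQ LQ Q LQ LQ Q LQ Q LQ LQ Q LQ, which concatenate to the answer.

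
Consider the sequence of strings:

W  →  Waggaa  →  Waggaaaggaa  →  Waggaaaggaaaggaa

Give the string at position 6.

Waggaaaggaaaggaaaggaaaggaa

Every step adds aggaa to the end: s(k+1) = s(k)·aggaa.
From Waggaaaggaaaggaa, 2 further steps: Waggaaaggaaaggaa → Waggaaaggaaaggaaaggaa → (answer).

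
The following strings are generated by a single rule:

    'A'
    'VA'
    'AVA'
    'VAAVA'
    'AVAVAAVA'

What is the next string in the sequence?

This is a Fibonacci-style word recurrence s(k) = s(k−2)·s(k−1): e.g. A·VA = AVA.
So term 6 is VAAVA·AVAVAAVA.

VAAVAAVAVAAVA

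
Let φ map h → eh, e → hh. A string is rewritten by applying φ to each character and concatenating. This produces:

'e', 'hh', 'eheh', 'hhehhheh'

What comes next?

Apply φ to hhehhheh symbol by symbol: h→eh, h→eh, e→hh, h→eh, h→eh, h→eh, e→hh, h→eh; joined: eh eh hh eh eh eh hh eh.

ehehhhehehehhheh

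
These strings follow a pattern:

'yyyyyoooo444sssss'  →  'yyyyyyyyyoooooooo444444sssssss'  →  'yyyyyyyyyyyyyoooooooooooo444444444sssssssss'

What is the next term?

Each string has the form y^{4n+1} o^{4n} 4^{3n} s^{2n+3} (n = 1, 2, …).
For the next term, n = 4, so the run lengths are 17, 16, 12, 11.

yyyyyyyyyyyyyyyyyoooooooooooooooo444444444444sssssssssss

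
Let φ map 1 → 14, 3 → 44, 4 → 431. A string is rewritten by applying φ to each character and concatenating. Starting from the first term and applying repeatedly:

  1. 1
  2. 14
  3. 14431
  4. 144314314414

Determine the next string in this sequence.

144314314414431441443143114431

Apply φ to 144314314414 symbol by symbol: 1→14, 4→431, 4→431, 3→44, 1→14, 4→431, 3→44, 1→14, 4→431, 4→431, 1→14, 4→431; joined: 14 431 431 44 14 431 44 14 431 431 14 431.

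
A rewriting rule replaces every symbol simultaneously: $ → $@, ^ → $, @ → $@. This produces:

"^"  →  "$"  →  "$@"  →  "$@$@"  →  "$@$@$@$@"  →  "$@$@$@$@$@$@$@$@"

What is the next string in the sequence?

$@$@$@$@$@$@$@$@$@$@$@$@$@$@$@$@

φ($@$@$@$@$@$@$@$@) expands symbol-by-symbol to $@ $@ $@ $@ $@ $@ $@ $@ $@ $@ $@ $@ $@ $@ $@ $@; joining the 16 pieces gives the next term.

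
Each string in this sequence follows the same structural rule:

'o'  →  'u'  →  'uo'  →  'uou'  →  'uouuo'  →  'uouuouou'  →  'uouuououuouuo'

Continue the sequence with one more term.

From term 3 onward, concatenate the last term with the second-to-last: u·o = uo, uo·u = uou, …
Continuing: uouuououuouuo · uouuouou gives term 8.

uouuououuouuououuouou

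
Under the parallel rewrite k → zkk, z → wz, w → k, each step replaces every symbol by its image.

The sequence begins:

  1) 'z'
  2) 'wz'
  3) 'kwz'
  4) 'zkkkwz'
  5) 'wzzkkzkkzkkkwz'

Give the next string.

Applying the rule to each of the 14 symbols of wzzkkzkkzkkkwz gives the pieces k wz wz zkk zkk wz zkk zkk wz zkk zkk zkk k wz, which concatenate to the answer.

kwzwzzkkzkkwzzkkzkkwzzkkzkkzkkkwz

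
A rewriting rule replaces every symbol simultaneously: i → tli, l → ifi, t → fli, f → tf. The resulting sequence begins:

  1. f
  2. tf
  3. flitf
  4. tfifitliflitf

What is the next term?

Rewriting the 13 symbols of tfifitliflitf one by one yields fli tf tli tf tli fli ifi tli tf ifi tli fli tf; concatenated:

flitftlitftlifliifitlitfifitliflitf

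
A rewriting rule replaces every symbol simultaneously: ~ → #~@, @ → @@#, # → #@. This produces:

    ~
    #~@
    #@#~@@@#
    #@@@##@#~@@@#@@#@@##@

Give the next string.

φ(#@@@##@#~@@@#@@#@@##@) expands symbol-by-symbol to #@ @@# @@# @@# #@ #@ @@# #@ #~@ @@# @@# @@# #@ @@# @@# #@ @@# @@# #@ #@ @@#; joining the 21 pieces gives the next term.

#@@@#@@#@@##@#@@@##@#~@@@#@@#@@##@@@#@@##@@@#@@##@#@@@#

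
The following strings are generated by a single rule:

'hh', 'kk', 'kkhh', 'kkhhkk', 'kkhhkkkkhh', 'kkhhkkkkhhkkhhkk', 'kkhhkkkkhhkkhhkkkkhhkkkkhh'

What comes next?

kkhhkkkkhhkkhhkkkkhhkkkkhhkkhhkkkkhhkkhhkk

From term 3 onward, concatenate the last term with the second-to-last: kk·hh = kkhh, kkhh·kk = kkhhkk, …
Continuing: kkhhkkkkhhkkhhkkkkhhkkkkhh · kkhhkkkkhhkkhhkk gives term 8.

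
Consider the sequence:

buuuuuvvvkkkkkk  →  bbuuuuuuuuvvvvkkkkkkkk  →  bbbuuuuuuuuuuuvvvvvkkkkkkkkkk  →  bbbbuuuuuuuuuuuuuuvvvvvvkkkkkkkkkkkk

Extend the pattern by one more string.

The n-th term is n-1 b's then 3n-1 u's then n+1 v's then 2n+2 k's, where the shown terms are n = 2, 3, 4, 5.
At n = 6 the blocks have lengths 5, 17, 7, 14.

bbbbbuuuuuuuuuuuuuuuuuvvvvvvvkkkkkkkkkkkkkk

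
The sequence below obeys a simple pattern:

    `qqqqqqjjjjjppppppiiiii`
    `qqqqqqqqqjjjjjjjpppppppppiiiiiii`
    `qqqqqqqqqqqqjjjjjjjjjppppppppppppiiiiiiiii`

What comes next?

Each string has the form q^{3n} j^{2n+1} p^{3n} i^{2n+1}, where the shown terms are n = 2, 3, 4.
At n = 5 the blocks have lengths 15, 11, 15, 11.

qqqqqqqqqqqqqqqjjjjjjjjjjjpppppppppppppppiiiiiiiiiii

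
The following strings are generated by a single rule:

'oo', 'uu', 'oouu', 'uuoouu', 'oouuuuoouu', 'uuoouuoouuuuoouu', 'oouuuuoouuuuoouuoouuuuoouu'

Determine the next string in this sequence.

uuoouuoouuuuoouuoouuuuoouuuuoouuoouuuuoouu

This is a Fibonacci-style word recurrence s(k) = s(k−2)·s(k−1): e.g. oo·uu = oouu.
Continuing: uuoouuoouuuuoouu · oouuuuoouuuuoouuoouuuuoouu gives term 8.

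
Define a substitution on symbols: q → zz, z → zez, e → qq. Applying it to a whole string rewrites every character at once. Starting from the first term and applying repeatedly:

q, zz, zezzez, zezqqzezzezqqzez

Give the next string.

Replace each of the 16 characters of zezqqzezzezqqzez in place — zez qq zez zz zz zez qq zez zez qq zez zz zz zez qq zez — and concatenate.

zezqqzezzzzzzezqqzezzezqqzezzzzzzezqqzez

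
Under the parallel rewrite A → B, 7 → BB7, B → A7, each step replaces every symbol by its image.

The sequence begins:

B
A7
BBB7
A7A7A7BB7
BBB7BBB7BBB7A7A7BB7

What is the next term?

Rewriting the 19 symbols of BBB7BBB7BBB7A7A7BB7 one by one yields A7 A7 A7 BB7 A7 A7 A7 BB7 A7 A7 A7 BB7 B BB7 B BB7 A7 A7 BB7; concatenated:

A7A7A7BB7A7A7A7BB7A7A7A7BB7BBB7BBB7A7A7BB7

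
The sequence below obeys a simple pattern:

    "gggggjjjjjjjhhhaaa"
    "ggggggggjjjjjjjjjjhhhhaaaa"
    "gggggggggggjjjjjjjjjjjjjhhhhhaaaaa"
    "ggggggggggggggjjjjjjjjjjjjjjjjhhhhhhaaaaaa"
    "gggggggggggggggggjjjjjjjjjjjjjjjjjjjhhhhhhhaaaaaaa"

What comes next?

ggggggggggggggggggggjjjjjjjjjjjjjjjjjjjjjjhhhhhhhhaaaaaaaa

Reading off run lengths: g runs 5, 8, 11, 14, 17; j runs 7, 10, 13, 16, 19; h runs 3, 4, 5, 6, 7; a runs 3, 4, 5, 6, 7 — each is linear in n, where the shown terms are n = 2, 3, 4, 5, 6.
For the next term, n = 7, so the run lengths are 20, 22, 8, 8.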